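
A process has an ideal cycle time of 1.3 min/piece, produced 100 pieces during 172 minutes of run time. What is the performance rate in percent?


Formula: Performance = (Ideal CT * Total Count) / Run Time * 100
Ideal output time = 1.3 * 100 = 130.0 min
Performance = 130.0 / 172 * 100 = 75.6%

75.6%


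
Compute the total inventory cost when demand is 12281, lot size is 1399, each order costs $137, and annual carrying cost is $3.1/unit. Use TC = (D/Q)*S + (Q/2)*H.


TC = 12281/1399 * 137 + 1399/2 * 3.1

$3371.09


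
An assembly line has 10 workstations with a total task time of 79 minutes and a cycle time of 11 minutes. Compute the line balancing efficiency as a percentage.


Formula: Efficiency = Sum of Task Times / (N_stations * CT) * 100
Total station capacity = 10 stations * 11 min = 110 min
Efficiency = 79 / 110 * 100 = 71.8%

71.8%


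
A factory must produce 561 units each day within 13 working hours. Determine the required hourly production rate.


Formula: Production Rate = Daily Demand / Available Hours
Rate = 561 units/day / 13 hours/day
Rate = 43.2 units/hour

43.2 units/hour


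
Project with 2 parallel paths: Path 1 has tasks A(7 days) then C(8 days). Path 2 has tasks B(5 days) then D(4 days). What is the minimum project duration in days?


Path 1 = 7 + 8 = 15 days
Path 2 = 5 + 4 = 9 days
Duration = max(15, 9) = 15 days

15 days


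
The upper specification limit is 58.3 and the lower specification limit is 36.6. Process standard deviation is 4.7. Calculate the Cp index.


Cp = (58.3 - 36.6) / (6 * 4.7)

0.77


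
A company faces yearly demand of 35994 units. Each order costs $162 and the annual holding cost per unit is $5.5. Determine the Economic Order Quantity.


Formula: EOQ = sqrt(2 * D * S / H)
Numerator: 2 * 35994 * 162 = 11662056
2DS/H = 11662056 / 5.5 = 2120373.8
EOQ = sqrt(2120373.8) = 1456.2 units

1456.2 units


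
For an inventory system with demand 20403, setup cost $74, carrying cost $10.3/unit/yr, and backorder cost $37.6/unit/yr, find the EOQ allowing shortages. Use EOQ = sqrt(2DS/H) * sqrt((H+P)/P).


Formula: EOQ* = sqrt(2DS/H) * sqrt((H+P)/P)
Base EOQ = sqrt(2*20403*74/10.3) = 541.45 units
Correction = sqrt((10.3+37.6)/37.6) = 1.12869
EOQ* = 541.45 * 1.12869 = 611.1 units

611.1 units


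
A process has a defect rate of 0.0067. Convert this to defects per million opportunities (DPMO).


DPMO = defect_rate * 1000000 = 0.0067 * 1000000

6700


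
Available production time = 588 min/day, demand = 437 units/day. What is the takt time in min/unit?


Formula: Takt Time = Available Production Time / Customer Demand
Takt = 588 min/day / 437 units/day
Takt = 1.35 min/unit

1.35 min/unit


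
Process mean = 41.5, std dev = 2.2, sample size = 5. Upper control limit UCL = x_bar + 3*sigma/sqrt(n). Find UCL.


UCL = 41.5 + 3 * 2.2 / sqrt(5)

44.45


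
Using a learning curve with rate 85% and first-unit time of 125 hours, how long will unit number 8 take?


Formula: T_n = T_1 * (learning_rate)^(log2(n)) where learning_rate = rate/100
Doublings = log2(8) = 3
T_n = 125 * 0.85^3
T_n = 125 * 0.6141 = 76.8 hours

76.8 hours


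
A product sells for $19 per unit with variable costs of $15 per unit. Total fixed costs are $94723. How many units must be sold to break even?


Formula: BEQ = Fixed Costs / (Price - Variable Cost)
Contribution margin = $19 - $15 = $4/unit
BEQ = ceil($94723 / $4/unit) = ceil(23680.75) = 23681 units

23681 units


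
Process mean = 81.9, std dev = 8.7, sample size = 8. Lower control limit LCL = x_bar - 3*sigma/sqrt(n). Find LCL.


LCL = 81.9 - 3 * 8.7 / sqrt(8)

72.67


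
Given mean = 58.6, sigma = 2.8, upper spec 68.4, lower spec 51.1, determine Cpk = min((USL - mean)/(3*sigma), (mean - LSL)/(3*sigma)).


Cpu = (68.4 - 58.6) / (3 * 2.8) = 1.17
Cpl = (58.6 - 51.1) / (3 * 2.8) = 0.89
Cpk = min(1.17, 0.89) = 0.89

0.89


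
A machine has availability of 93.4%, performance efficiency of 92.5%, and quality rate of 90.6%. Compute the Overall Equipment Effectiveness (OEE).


Formula: OEE = Availability * Performance * Quality / 10000
A * P = 93.4% * 92.5% / 100 = 86.4%
OEE = 86.4% * 90.6% / 100 = 78.3%

78.3%


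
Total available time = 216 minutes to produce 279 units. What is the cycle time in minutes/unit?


Formula: CT = Available Time / Number of Units
CT = 216 min / 279 units
CT = 0.77 min/unit

0.77 min/unit


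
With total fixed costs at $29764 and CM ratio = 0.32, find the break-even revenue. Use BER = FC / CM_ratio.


Formula: BER = Fixed Costs / Contribution Margin Ratio
BER = $29764 / 0.32
BER = $93012.50 (to the nearest cent)

$93012.50


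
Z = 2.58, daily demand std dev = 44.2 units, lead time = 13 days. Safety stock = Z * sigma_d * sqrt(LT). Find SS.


Formula: SS = z * sigma_d * sqrt(LT)
sqrt(LT) = sqrt(13) = 3.6056
SS = 2.58 * 44.2 * 3.6056
SS = 411.2 units

411.2 units


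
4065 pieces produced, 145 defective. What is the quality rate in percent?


Formula: Quality Rate = Good Pieces / Total Pieces * 100
Good pieces = 4065 - 145 = 3920
QR = 3920 / 4065 * 100 = 96.4%

96.4%


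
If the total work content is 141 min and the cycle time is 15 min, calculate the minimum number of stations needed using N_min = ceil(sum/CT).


Formula: N_min = ceil(Sum of Task Times / Cycle Time)
N_min = ceil(141 min / 15 min) = ceil(9.4)
N_min = 10 stations

10


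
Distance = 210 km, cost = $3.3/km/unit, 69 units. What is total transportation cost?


TC = dist * cost * units = 210 * 3.3 * 69 = $47817.00

$47817.00


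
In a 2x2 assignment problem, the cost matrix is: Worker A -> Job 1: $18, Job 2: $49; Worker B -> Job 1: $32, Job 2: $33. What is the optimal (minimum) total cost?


Option 1: A->1 + B->2 = $18 + $33 = $51
Option 2: A->2 + B->1 = $49 + $32 = $81
Min cost = min($51, $81) = $51

$51


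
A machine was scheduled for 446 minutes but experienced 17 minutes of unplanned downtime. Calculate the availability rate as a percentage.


Formula: Availability = (Planned Time - Downtime) / Planned Time * 100
Uptime = 446 - 17 = 429 min
Availability = 429 / 446 * 100 = 96.2%

96.2%


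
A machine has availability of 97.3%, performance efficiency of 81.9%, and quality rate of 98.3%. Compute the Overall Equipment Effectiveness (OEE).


Formula: OEE = Availability * Performance * Quality / 10000
A * P = 97.3% * 81.9% / 100 = 79.69%
OEE = 79.69% * 98.3% / 100 = 78.3%

78.3%


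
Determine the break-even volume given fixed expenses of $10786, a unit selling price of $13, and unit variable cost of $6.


Formula: BEQ = Fixed Costs / (Price - Variable Cost)
Contribution margin = $13 - $6 = $7/unit
BEQ = ceil($10786 / $7/unit) = ceil(1540.86) = 1541 units

1541 units


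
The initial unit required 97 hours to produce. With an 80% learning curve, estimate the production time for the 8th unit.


Formula: T_n = T_1 * (learning_rate)^(log2(n)) where learning_rate = rate/100
Doublings = log2(8) = 3
T_n = 97 * 0.8^3
T_n = 97 * 0.512 = 49.7 hours

49.7 hours


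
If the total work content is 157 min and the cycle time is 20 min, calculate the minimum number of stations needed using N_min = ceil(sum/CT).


Formula: N_min = ceil(Sum of Task Times / Cycle Time)
N_min = ceil(157 min / 20 min) = ceil(7.85)
N_min = 8 stations

8


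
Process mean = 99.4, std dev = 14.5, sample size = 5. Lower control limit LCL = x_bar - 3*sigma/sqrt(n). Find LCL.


LCL = 99.4 - 3 * 14.5 / sqrt(5)

79.95


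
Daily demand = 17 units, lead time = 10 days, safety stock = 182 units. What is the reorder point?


Formula: ROP = (Daily Demand * Lead Time) + Safety Stock
Demand during lead time = 17 * 10 = 170 units
ROP = 170 + 182 = 352 units

352 units


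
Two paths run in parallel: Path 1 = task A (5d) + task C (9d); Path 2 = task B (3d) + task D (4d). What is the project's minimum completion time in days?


Path 1 = 5 + 9 = 14 days
Path 2 = 3 + 4 = 7 days
Duration = max(14, 7) = 14 days

14 days


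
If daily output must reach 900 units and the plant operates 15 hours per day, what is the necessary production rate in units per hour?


Formula: Production Rate = Daily Demand / Available Hours
Rate = 900 units/day / 15 hours/day
Rate = 60.0 units/hour

60.0 units/hour


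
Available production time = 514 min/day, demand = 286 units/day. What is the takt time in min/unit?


Formula: Takt Time = Available Production Time / Customer Demand
Takt = 514 min/day / 286 units/day
Takt = 1.8 min/unit

1.8 min/unit


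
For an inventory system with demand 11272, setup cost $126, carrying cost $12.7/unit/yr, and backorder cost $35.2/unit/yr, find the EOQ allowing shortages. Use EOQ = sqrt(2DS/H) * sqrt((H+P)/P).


Formula: EOQ* = sqrt(2DS/H) * sqrt((H+P)/P)
Base EOQ = sqrt(2*11272*126/12.7) = 472.93 units
Correction = sqrt((12.7+35.2)/35.2) = 1.16653
EOQ* = 472.93 * 1.16653 = 551.7 units

551.7 units


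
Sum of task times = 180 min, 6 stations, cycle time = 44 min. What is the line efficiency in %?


Formula: Efficiency = Sum of Task Times / (N_stations * CT) * 100
Total station capacity = 6 stations * 44 min = 264 min
Efficiency = 180 / 264 * 100 = 68.2%

68.2%


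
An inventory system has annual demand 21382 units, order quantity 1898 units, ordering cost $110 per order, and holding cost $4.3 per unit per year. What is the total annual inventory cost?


TC = 21382/1898 * 110 + 1898/2 * 4.3

$5319.91


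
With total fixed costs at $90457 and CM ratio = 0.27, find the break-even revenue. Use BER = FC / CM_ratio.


Formula: BER = Fixed Costs / Contribution Margin Ratio
BER = $90457 / 0.27
BER = $335025.93 (to the nearest cent)

$335025.93


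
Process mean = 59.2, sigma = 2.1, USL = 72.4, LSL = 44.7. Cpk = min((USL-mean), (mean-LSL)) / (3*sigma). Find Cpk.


Cpu = (72.4 - 59.2) / (3 * 2.1) = 2.1
Cpl = (59.2 - 44.7) / (3 * 2.1) = 2.3
Cpk = min(2.1, 2.3) = 2.1

2.1


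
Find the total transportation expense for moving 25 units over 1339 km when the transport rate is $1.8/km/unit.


TC = dist * cost * units = 1339 * 1.8 * 25 = $60255.00

$60255.00


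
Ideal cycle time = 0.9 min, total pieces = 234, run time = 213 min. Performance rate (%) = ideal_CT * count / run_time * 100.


Formula: Performance = (Ideal CT * Total Count) / Run Time * 100
Ideal output time = 0.9 * 234 = 210.6 min
Performance = 210.6 / 213 * 100 = 98.9%

98.9%


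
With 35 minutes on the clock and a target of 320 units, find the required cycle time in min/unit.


Formula: CT = Available Time / Number of Units
CT = 35 min / 320 units
CT = 0.11 min/unit

0.11 min/unit


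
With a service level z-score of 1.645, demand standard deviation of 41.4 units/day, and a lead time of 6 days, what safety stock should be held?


Formula: SS = z * sigma_d * sqrt(LT)
sqrt(LT) = sqrt(6) = 2.4495
SS = 1.645 * 41.4 * 2.4495
SS = 166.8 units

166.8 units


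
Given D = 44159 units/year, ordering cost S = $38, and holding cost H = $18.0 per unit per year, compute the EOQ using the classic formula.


Formula: EOQ = sqrt(2 * D * S / H)
Numerator: 2 * 44159 * 38 = 3356084
2DS/H = 3356084 / 18.0 = 186449.1
EOQ = sqrt(186449.1) = 431.8 units

431.8 units


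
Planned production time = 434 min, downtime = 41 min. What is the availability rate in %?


Formula: Availability = (Planned Time - Downtime) / Planned Time * 100
Uptime = 434 - 41 = 393 min
Availability = 393 / 434 * 100 = 90.6%

90.6%


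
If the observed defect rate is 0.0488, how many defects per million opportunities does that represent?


DPMO = defect_rate * 1000000 = 0.0488 * 1000000

48800


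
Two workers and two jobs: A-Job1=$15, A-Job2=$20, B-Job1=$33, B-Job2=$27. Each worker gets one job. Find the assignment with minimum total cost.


Option 1: A->1 + B->2 = $15 + $27 = $42
Option 2: A->2 + B->1 = $20 + $33 = $53
Min cost = min($42, $53) = $42

$42


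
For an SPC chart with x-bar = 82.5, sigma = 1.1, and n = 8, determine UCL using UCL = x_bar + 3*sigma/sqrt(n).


UCL = 82.5 + 3 * 1.1 / sqrt(8)

83.67


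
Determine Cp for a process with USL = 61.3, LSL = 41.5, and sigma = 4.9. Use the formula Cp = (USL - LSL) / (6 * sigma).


Cp = (61.3 - 41.5) / (6 * 4.9)

0.67


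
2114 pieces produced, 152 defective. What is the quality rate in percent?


Formula: Quality Rate = Good Pieces / Total Pieces * 100
Good pieces = 2114 - 152 = 1962
QR = 1962 / 2114 * 100 = 92.8%

92.8%


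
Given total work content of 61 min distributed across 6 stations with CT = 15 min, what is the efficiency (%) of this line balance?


Formula: Efficiency = Sum of Task Times / (N_stations * CT) * 100
Total station capacity = 6 stations * 15 min = 90 min
Efficiency = 61 / 90 * 100 = 67.8%

67.8%


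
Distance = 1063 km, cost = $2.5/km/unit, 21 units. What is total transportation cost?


TC = dist * cost * units = 1063 * 2.5 * 21 = $55807.50

$55807.50


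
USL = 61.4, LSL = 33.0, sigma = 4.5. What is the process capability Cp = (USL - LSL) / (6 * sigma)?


Cp = (61.4 - 33.0) / (6 * 4.5)

1.05


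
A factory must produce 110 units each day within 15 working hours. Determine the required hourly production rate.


Formula: Production Rate = Daily Demand / Available Hours
Rate = 110 units/day / 15 hours/day
Rate = 7.3 units/hour

7.3 units/hour


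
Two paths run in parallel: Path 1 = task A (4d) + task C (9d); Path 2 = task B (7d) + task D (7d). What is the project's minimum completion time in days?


Path 1 = 4 + 9 = 13 days
Path 2 = 7 + 7 = 14 days
Duration = max(13, 14) = 14 days

14 days


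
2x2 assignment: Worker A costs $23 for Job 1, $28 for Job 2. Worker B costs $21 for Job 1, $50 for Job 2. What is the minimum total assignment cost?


Option 1: A->1 + B->2 = $23 + $50 = $73
Option 2: A->2 + B->1 = $28 + $21 = $49
Min cost = min($73, $49) = $49

$49


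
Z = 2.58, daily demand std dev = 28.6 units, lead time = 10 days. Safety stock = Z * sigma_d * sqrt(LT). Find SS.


Formula: SS = z * sigma_d * sqrt(LT)
sqrt(LT) = sqrt(10) = 3.1623
SS = 2.58 * 28.6 * 3.1623
SS = 233.3 units

233.3 units


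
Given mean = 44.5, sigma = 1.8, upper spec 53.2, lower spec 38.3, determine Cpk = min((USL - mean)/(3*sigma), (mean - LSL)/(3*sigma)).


Cpu = (53.2 - 44.5) / (3 * 1.8) = 1.61
Cpl = (44.5 - 38.3) / (3 * 1.8) = 1.15
Cpk = min(1.61, 1.15) = 1.15

1.15


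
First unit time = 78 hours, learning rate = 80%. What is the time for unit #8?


Formula: T_n = T_1 * (learning_rate)^(log2(n)) where learning_rate = rate/100
Doublings = log2(8) = 3
T_n = 78 * 0.8^3
T_n = 78 * 0.512 = 39.9 hours

39.9 hours


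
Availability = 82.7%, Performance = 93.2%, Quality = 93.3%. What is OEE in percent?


Formula: OEE = Availability * Performance * Quality / 10000
A * P = 82.7% * 93.2% / 100 = 77.08%
OEE = 77.08% * 93.3% / 100 = 71.9%

71.9%


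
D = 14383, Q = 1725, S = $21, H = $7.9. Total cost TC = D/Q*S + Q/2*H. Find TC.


TC = 14383/1725 * 21 + 1725/2 * 7.9

$6988.85


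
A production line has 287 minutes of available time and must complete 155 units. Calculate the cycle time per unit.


Formula: CT = Available Time / Number of Units
CT = 287 min / 155 units
CT = 1.85 min/unit

1.85 min/unit


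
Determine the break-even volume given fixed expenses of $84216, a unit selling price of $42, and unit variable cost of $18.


Formula: BEQ = Fixed Costs / (Price - Variable Cost)
Contribution margin = $42 - $18 = $24/unit
BEQ = ceil($84216 / $24/unit) = ceil(3509.0) = 3509 units

3509 units


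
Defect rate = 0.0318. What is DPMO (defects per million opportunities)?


DPMO = defect_rate * 1000000 = 0.0318 * 1000000

31800


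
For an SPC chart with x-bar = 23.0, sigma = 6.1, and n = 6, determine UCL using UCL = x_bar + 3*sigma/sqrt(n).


UCL = 23.0 + 3 * 6.1 / sqrt(6)

30.47


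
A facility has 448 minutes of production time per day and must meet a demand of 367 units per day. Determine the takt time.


Formula: Takt Time = Available Production Time / Customer Demand
Takt = 448 min/day / 367 units/day
Takt = 1.22 min/unit

1.22 min/unit


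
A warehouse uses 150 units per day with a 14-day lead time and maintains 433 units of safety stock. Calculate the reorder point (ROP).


Formula: ROP = (Daily Demand * Lead Time) + Safety Stock
Demand during lead time = 150 * 14 = 2100 units
ROP = 2100 + 433 = 2533 units

2533 units


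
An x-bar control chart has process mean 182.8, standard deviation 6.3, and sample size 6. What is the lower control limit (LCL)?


LCL = 182.8 - 3 * 6.3 / sqrt(6)

175.08


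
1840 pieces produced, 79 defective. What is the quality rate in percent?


Formula: Quality Rate = Good Pieces / Total Pieces * 100
Good pieces = 1840 - 79 = 1761
QR = 1761 / 1840 * 100 = 95.7%

95.7%


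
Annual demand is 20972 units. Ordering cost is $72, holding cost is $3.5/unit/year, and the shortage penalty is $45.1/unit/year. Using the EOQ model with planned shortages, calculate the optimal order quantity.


Formula: EOQ* = sqrt(2DS/H) * sqrt((H+P)/P)
Base EOQ = sqrt(2*20972*72/3.5) = 928.9 units
Correction = sqrt((3.5+45.1)/45.1) = 1.03808
EOQ* = 928.9 * 1.03808 = 964.3 units

964.3 units


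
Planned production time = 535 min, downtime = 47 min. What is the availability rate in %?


Formula: Availability = (Planned Time - Downtime) / Planned Time * 100
Uptime = 535 - 47 = 488 min
Availability = 488 / 535 * 100 = 91.2%

91.2%


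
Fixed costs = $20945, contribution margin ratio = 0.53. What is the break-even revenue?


Formula: BER = Fixed Costs / Contribution Margin Ratio
BER = $20945 / 0.53
BER = $39518.87 (to the nearest cent)

$39518.87


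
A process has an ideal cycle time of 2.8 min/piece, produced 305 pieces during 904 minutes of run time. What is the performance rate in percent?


Formula: Performance = (Ideal CT * Total Count) / Run Time * 100
Ideal output time = 2.8 * 305 = 854.0 min
Performance = 854.0 / 904 * 100 = 94.5%

94.5%


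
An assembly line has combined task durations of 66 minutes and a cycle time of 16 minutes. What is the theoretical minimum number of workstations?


Formula: N_min = ceil(Sum of Task Times / Cycle Time)
N_min = ceil(66 min / 16 min) = ceil(4.125)
N_min = 5 stations

5


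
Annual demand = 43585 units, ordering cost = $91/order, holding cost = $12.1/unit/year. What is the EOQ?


Formula: EOQ = sqrt(2 * D * S / H)
Numerator: 2 * 43585 * 91 = 7932470
2DS/H = 7932470 / 12.1 = 655576.0
EOQ = sqrt(655576.0) = 809.7 units

809.7 units


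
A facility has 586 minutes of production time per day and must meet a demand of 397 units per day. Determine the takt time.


Formula: Takt Time = Available Production Time / Customer Demand
Takt = 586 min/day / 397 units/day
Takt = 1.48 min/unit

1.48 min/unit


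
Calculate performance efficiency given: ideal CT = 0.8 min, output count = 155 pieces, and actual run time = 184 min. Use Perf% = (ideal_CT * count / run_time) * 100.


Formula: Performance = (Ideal CT * Total Count) / Run Time * 100
Ideal output time = 0.8 * 155 = 124.0 min
Performance = 124.0 / 184 * 100 = 67.4%

67.4%


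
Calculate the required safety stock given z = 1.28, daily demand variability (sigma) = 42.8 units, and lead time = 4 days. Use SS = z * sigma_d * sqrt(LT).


Formula: SS = z * sigma_d * sqrt(LT)
sqrt(LT) = sqrt(4) = 2.0
SS = 1.28 * 42.8 * 2.0
SS = 109.6 units

109.6 units


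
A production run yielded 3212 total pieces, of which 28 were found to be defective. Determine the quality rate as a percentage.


Formula: Quality Rate = Good Pieces / Total Pieces * 100
Good pieces = 3212 - 28 = 3184
QR = 3184 / 3212 * 100 = 99.1%

99.1%


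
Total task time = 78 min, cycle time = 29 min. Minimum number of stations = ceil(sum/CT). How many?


Formula: N_min = ceil(Sum of Task Times / Cycle Time)
N_min = ceil(78 min / 29 min) = ceil(2.6897)
N_min = 3 stations

3


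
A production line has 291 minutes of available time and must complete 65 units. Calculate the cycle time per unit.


Formula: CT = Available Time / Number of Units
CT = 291 min / 65 units
CT = 4.48 min/unit

4.48 min/unit


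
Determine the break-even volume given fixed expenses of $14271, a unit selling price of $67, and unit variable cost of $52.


Formula: BEQ = Fixed Costs / (Price - Variable Cost)
Contribution margin = $67 - $52 = $15/unit
BEQ = ceil($14271 / $15/unit) = ceil(951.4) = 952 units

952 units


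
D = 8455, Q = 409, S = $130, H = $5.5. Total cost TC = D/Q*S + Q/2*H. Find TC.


TC = 8455/409 * 130 + 409/2 * 5.5

$3812.16


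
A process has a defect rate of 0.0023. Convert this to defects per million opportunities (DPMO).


DPMO = defect_rate * 1000000 = 0.0023 * 1000000

2300


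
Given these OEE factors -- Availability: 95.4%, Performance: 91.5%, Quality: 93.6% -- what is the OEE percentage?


Formula: OEE = Availability * Performance * Quality / 10000
A * P = 95.4% * 91.5% / 100 = 87.29%
OEE = 87.29% * 93.6% / 100 = 81.7%

81.7%


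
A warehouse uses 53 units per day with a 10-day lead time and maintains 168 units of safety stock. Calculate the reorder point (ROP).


Formula: ROP = (Daily Demand * Lead Time) + Safety Stock
Demand during lead time = 53 * 10 = 530 units
ROP = 530 + 168 = 698 units

698 units


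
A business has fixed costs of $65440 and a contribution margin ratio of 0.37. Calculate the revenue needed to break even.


Formula: BER = Fixed Costs / Contribution Margin Ratio
BER = $65440 / 0.37
BER = $176864.86 (to the nearest cent)

$176864.86


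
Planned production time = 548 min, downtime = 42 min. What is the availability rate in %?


Formula: Availability = (Planned Time - Downtime) / Planned Time * 100
Uptime = 548 - 42 = 506 min
Availability = 506 / 548 * 100 = 92.3%

92.3%


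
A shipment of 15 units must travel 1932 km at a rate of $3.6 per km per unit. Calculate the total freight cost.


TC = dist * cost * units = 1932 * 3.6 * 15 = $104328.00

$104328.00


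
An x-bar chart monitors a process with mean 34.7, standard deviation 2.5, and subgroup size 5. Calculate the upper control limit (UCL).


UCL = 34.7 + 3 * 2.5 / sqrt(5)

38.05


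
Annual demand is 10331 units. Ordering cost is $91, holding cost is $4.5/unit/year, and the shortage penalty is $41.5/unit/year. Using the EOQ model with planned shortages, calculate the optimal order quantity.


Formula: EOQ* = sqrt(2DS/H) * sqrt((H+P)/P)
Base EOQ = sqrt(2*10331*91/4.5) = 646.4 units
Correction = sqrt((4.5+41.5)/41.5) = 1.05282
EOQ* = 646.4 * 1.05282 = 680.5 units

680.5 units


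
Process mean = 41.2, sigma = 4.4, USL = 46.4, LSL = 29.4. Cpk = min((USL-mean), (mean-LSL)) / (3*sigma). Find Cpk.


Cpu = (46.4 - 41.2) / (3 * 4.4) = 0.39
Cpl = (41.2 - 29.4) / (3 * 4.4) = 0.89
Cpk = min(0.39, 0.89) = 0.39

0.39


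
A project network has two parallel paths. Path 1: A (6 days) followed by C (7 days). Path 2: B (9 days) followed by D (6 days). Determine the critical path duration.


Path 1 = 6 + 7 = 13 days
Path 2 = 9 + 6 = 15 days
Duration = max(13, 15) = 15 days

15 days


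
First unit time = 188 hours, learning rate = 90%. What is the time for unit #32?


Formula: T_n = T_1 * (learning_rate)^(log2(n)) where learning_rate = rate/100
Doublings = log2(32) = 5
T_n = 188 * 0.9^5
T_n = 188 * 0.5905 = 111.0 hours

111.0 hours


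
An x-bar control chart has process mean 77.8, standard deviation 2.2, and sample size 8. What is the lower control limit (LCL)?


LCL = 77.8 - 3 * 2.2 / sqrt(8)

75.47


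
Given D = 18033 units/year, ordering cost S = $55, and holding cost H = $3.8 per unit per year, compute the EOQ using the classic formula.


Formula: EOQ = sqrt(2 * D * S / H)
Numerator: 2 * 18033 * 55 = 1983630
2DS/H = 1983630 / 3.8 = 522007.9
EOQ = sqrt(522007.9) = 722.5 units

722.5 units


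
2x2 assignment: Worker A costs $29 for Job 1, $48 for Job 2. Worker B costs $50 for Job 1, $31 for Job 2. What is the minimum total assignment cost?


Option 1: A->1 + B->2 = $29 + $31 = $60
Option 2: A->2 + B->1 = $48 + $50 = $98
Min cost = min($60, $98) = $60

$60


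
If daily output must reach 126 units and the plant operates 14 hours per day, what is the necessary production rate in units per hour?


Formula: Production Rate = Daily Demand / Available Hours
Rate = 126 units/day / 14 hours/day
Rate = 9.0 units/hour

9.0 units/hour


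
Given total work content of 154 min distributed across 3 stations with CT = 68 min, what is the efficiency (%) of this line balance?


Formula: Efficiency = Sum of Task Times / (N_stations * CT) * 100
Total station capacity = 3 stations * 68 min = 204 min
Efficiency = 154 / 204 * 100 = 75.5%

75.5%


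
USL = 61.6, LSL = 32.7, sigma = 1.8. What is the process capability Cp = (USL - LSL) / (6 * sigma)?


Cp = (61.6 - 32.7) / (6 * 1.8)

2.68


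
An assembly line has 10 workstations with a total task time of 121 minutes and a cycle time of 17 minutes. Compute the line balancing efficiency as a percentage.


Formula: Efficiency = Sum of Task Times / (N_stations * CT) * 100
Total station capacity = 10 stations * 17 min = 170 min
Efficiency = 121 / 170 * 100 = 71.2%

71.2%


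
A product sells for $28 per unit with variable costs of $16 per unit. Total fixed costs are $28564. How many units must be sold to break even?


Formula: BEQ = Fixed Costs / (Price - Variable Cost)
Contribution margin = $28 - $16 = $12/unit
BEQ = ceil($28564 / $12/unit) = ceil(2380.33) = 2381 units

2381 units


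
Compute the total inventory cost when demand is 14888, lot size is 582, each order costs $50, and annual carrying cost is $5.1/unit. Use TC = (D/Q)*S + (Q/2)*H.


TC = 14888/582 * 50 + 582/2 * 5.1

$2763.14


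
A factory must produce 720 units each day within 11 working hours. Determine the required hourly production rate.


Formula: Production Rate = Daily Demand / Available Hours
Rate = 720 units/day / 11 hours/day
Rate = 65.5 units/hour

65.5 units/hour


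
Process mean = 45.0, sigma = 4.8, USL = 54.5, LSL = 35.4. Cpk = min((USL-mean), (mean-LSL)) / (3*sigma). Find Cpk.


Cpu = (54.5 - 45.0) / (3 * 4.8) = 0.66
Cpl = (45.0 - 35.4) / (3 * 4.8) = 0.67
Cpk = min(0.66, 0.67) = 0.66

0.66


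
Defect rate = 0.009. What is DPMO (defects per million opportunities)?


DPMO = defect_rate * 1000000 = 0.009 * 1000000

9000


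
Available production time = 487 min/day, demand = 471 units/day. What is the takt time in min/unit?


Formula: Takt Time = Available Production Time / Customer Demand
Takt = 487 min/day / 471 units/day
Takt = 1.03 min/unit

1.03 min/unit


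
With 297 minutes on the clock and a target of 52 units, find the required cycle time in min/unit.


Formula: CT = Available Time / Number of Units
CT = 297 min / 52 units
CT = 5.71 min/unit

5.71 min/unit


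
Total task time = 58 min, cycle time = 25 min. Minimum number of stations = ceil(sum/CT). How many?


Formula: N_min = ceil(Sum of Task Times / Cycle Time)
N_min = ceil(58 min / 25 min) = ceil(2.32)
N_min = 3 stations

3


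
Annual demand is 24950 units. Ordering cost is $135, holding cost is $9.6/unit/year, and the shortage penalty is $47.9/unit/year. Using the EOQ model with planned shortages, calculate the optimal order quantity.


Formula: EOQ* = sqrt(2DS/H) * sqrt((H+P)/P)
Base EOQ = sqrt(2*24950*135/9.6) = 837.69 units
Correction = sqrt((9.6+47.9)/47.9) = 1.09564
EOQ* = 837.69 * 1.09564 = 917.8 units

917.8 units


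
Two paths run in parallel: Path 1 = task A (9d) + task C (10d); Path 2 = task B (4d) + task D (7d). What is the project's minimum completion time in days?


Path 1 = 9 + 10 = 19 days
Path 2 = 4 + 7 = 11 days
Duration = max(19, 11) = 19 days

19 days


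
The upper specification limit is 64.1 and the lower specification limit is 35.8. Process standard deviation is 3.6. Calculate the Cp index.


Cp = (64.1 - 35.8) / (6 * 3.6)

1.31


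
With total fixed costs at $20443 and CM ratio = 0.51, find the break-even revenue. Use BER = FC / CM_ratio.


Formula: BER = Fixed Costs / Contribution Margin Ratio
BER = $20443 / 0.51
BER = $40084.31 (to the nearest cent)

$40084.31


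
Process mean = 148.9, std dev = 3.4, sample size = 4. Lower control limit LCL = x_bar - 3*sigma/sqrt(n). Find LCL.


LCL = 148.9 - 3 * 3.4 / sqrt(4)

143.8


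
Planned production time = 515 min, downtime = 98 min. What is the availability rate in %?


Formula: Availability = (Planned Time - Downtime) / Planned Time * 100
Uptime = 515 - 98 = 417 min
Availability = 417 / 515 * 100 = 81.0%

81.0%


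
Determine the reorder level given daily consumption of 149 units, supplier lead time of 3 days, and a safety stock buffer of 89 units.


Formula: ROP = (Daily Demand * Lead Time) + Safety Stock
Demand during lead time = 149 * 3 = 447 units
ROP = 447 + 89 = 536 units

536 units


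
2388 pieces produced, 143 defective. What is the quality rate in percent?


Formula: Quality Rate = Good Pieces / Total Pieces * 100
Good pieces = 2388 - 143 = 2245
QR = 2245 / 2388 * 100 = 94.0%

94.0%


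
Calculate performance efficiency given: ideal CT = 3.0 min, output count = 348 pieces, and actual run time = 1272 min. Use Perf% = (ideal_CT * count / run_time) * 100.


Formula: Performance = (Ideal CT * Total Count) / Run Time * 100
Ideal output time = 3.0 * 348 = 1044.0 min
Performance = 1044.0 / 1272 * 100 = 82.1%

82.1%


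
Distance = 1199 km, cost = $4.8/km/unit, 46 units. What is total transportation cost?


TC = dist * cost * units = 1199 * 4.8 * 46 = $264739.20

$264739.20


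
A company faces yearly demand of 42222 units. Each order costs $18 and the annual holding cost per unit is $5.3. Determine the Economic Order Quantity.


Formula: EOQ = sqrt(2 * D * S / H)
Numerator: 2 * 42222 * 18 = 1519992
2DS/H = 1519992 / 5.3 = 286790.9
EOQ = sqrt(286790.9) = 535.5 units

535.5 units


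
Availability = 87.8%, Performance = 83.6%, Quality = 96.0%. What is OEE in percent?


Formula: OEE = Availability * Performance * Quality / 10000
A * P = 87.8% * 83.6% / 100 = 73.4%
OEE = 73.4% * 96.0% / 100 = 70.5%

70.5%


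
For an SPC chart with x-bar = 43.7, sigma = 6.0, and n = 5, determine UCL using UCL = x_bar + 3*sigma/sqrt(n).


UCL = 43.7 + 3 * 6.0 / sqrt(5)

51.75


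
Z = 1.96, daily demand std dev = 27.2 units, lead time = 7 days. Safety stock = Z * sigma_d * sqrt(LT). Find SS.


Formula: SS = z * sigma_d * sqrt(LT)
sqrt(LT) = sqrt(7) = 2.6458
SS = 1.96 * 27.2 * 2.6458
SS = 141.1 units

141.1 units


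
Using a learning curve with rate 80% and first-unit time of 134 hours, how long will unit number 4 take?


Formula: T_n = T_1 * (learning_rate)^(log2(n)) where learning_rate = rate/100
Doublings = log2(4) = 2
T_n = 134 * 0.8^2
T_n = 134 * 0.64 = 85.8 hours

85.8 hours


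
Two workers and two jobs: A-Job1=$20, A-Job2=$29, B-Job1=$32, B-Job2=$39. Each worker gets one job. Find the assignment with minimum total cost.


Option 1: A->1 + B->2 = $20 + $39 = $59
Option 2: A->2 + B->1 = $29 + $32 = $61
Min cost = min($59, $61) = $59

$59


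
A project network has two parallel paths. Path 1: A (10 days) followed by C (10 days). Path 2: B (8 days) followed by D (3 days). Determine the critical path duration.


Path 1 = 10 + 10 = 20 days
Path 2 = 8 + 3 = 11 days
Duration = max(20, 11) = 20 days

20 days


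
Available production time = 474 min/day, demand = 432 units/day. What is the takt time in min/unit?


Formula: Takt Time = Available Production Time / Customer Demand
Takt = 474 min/day / 432 units/day
Takt = 1.1 min/unit

1.1 min/unit


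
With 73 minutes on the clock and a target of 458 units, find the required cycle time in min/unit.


Formula: CT = Available Time / Number of Units
CT = 73 min / 458 units
CT = 0.16 min/unit

0.16 min/unit


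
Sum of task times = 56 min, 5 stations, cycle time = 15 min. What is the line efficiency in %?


Formula: Efficiency = Sum of Task Times / (N_stations * CT) * 100
Total station capacity = 5 stations * 15 min = 75 min
Efficiency = 56 / 75 * 100 = 74.7%

74.7%


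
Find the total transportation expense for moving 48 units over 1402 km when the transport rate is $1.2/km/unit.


TC = dist * cost * units = 1402 * 1.2 * 48 = $80755.20

$80755.20


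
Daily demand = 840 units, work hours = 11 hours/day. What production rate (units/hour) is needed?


Formula: Production Rate = Daily Demand / Available Hours
Rate = 840 units/day / 11 hours/day
Rate = 76.4 units/hour

76.4 units/hour


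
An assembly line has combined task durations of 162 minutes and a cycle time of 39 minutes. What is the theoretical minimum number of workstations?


Formula: N_min = ceil(Sum of Task Times / Cycle Time)
N_min = ceil(162 min / 39 min) = ceil(4.1538)
N_min = 5 stations

5


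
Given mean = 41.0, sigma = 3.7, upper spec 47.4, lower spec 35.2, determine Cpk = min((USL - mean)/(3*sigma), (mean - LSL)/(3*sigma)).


Cpu = (47.4 - 41.0) / (3 * 3.7) = 0.58
Cpl = (41.0 - 35.2) / (3 * 3.7) = 0.52
Cpk = min(0.58, 0.52) = 0.52

0.52


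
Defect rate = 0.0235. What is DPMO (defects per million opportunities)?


DPMO = defect_rate * 1000000 = 0.0235 * 1000000

23500


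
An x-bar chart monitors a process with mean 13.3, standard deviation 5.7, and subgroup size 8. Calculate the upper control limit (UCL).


UCL = 13.3 + 3 * 5.7 / sqrt(8)

19.35


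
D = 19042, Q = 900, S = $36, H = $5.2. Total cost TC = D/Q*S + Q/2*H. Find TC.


TC = 19042/900 * 36 + 900/2 * 5.2

$3101.68


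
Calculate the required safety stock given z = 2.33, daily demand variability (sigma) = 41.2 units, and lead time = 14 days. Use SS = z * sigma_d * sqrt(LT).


Formula: SS = z * sigma_d * sqrt(LT)
sqrt(LT) = sqrt(14) = 3.7417
SS = 2.33 * 41.2 * 3.7417
SS = 359.2 units

359.2 units


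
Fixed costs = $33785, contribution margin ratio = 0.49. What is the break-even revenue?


Formula: BER = Fixed Costs / Contribution Margin Ratio
BER = $33785 / 0.49
BER = $68948.98 (to the nearest cent)

$68948.98


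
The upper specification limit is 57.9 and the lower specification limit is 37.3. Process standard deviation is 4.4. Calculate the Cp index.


Cp = (57.9 - 37.3) / (6 * 4.4)

0.78


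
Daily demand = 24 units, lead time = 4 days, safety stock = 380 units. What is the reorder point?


Formula: ROP = (Daily Demand * Lead Time) + Safety Stock
Demand during lead time = 24 * 4 = 96 units
ROP = 96 + 380 = 476 units

476 units


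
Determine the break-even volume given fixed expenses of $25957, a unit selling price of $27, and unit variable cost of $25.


Formula: BEQ = Fixed Costs / (Price - Variable Cost)
Contribution margin = $27 - $25 = $2/unit
BEQ = ceil($25957 / $2/unit) = ceil(12978.5) = 12979 units

12979 units


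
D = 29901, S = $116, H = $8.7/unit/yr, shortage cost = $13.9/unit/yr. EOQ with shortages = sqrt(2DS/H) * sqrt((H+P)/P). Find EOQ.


Formula: EOQ* = sqrt(2DS/H) * sqrt((H+P)/P)
Base EOQ = sqrt(2*29901*116/8.7) = 892.95 units
Correction = sqrt((8.7+13.9)/13.9) = 1.27511
EOQ* = 892.95 * 1.27511 = 1138.6 units

1138.6 units


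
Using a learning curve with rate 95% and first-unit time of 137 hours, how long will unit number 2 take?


Formula: T_n = T_1 * (learning_rate)^(log2(n)) where learning_rate = rate/100
Doublings = log2(2) = 1
T_n = 137 * 0.95^1
T_n = 137 * 0.95 = 130.2 hours

130.2 hours


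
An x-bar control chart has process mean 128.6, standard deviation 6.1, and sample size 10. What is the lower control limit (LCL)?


LCL = 128.6 - 3 * 6.1 / sqrt(10)

122.81


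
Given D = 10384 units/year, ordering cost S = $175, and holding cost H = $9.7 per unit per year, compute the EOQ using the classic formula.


Formula: EOQ = sqrt(2 * D * S / H)
Numerator: 2 * 10384 * 175 = 3634400
2DS/H = 3634400 / 9.7 = 374680.4
EOQ = sqrt(374680.4) = 612.1 units

612.1 units


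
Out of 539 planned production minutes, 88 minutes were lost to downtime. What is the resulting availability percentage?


Formula: Availability = (Planned Time - Downtime) / Planned Time * 100
Uptime = 539 - 88 = 451 min
Availability = 451 / 539 * 100 = 83.7%

83.7%


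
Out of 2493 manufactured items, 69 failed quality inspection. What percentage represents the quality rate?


Formula: Quality Rate = Good Pieces / Total Pieces * 100
Good pieces = 2493 - 69 = 2424
QR = 2424 / 2493 * 100 = 97.2%

97.2%


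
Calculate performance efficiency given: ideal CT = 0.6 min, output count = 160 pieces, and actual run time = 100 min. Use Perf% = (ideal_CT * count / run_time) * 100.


Formula: Performance = (Ideal CT * Total Count) / Run Time * 100
Ideal output time = 0.6 * 160 = 96.0 min
Performance = 96.0 / 100 * 100 = 96.0%

96.0%


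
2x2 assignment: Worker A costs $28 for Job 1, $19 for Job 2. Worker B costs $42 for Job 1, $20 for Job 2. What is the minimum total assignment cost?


Option 1: A->1 + B->2 = $28 + $20 = $48
Option 2: A->2 + B->1 = $19 + $42 = $61
Min cost = min($48, $61) = $48

$48


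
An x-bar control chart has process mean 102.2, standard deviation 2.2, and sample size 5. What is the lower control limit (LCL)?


LCL = 102.2 - 3 * 2.2 / sqrt(5)

99.25


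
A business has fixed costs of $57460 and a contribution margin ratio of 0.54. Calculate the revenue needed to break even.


Formula: BER = Fixed Costs / Contribution Margin Ratio
BER = $57460 / 0.54
BER = $106407.41 (to the nearest cent)

$106407.41


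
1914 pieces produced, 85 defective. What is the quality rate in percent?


Formula: Quality Rate = Good Pieces / Total Pieces * 100
Good pieces = 1914 - 85 = 1829
QR = 1829 / 1914 * 100 = 95.6%

95.6%


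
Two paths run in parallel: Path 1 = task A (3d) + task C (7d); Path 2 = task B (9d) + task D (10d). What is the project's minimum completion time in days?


Path 1 = 3 + 7 = 10 days
Path 2 = 9 + 10 = 19 days
Duration = max(10, 19) = 19 days

19 days


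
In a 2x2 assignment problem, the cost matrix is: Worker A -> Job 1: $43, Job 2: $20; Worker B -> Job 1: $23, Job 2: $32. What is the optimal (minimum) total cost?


Option 1: A->1 + B->2 = $43 + $32 = $75
Option 2: A->2 + B->1 = $20 + $23 = $43
Min cost = min($75, $43) = $43

$43


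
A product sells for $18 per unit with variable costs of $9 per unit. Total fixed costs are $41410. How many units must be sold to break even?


Formula: BEQ = Fixed Costs / (Price - Variable Cost)
Contribution margin = $18 - $9 = $9/unit
BEQ = ceil($41410 / $9/unit) = ceil(4601.11) = 4602 units

4602 units


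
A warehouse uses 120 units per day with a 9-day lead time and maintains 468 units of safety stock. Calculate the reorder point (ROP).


Formula: ROP = (Daily Demand * Lead Time) + Safety Stock
Demand during lead time = 120 * 9 = 1080 units
ROP = 1080 + 468 = 1548 units

1548 units


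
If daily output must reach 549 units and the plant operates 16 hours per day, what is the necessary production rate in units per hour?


Formula: Production Rate = Daily Demand / Available Hours
Rate = 549 units/day / 16 hours/day
Rate = 34.3 units/hour

34.3 units/hour


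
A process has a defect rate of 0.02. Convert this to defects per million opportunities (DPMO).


DPMO = defect_rate * 1000000 = 0.02 * 1000000

20000


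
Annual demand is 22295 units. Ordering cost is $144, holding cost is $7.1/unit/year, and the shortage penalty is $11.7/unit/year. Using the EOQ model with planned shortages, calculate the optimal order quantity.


Formula: EOQ* = sqrt(2DS/H) * sqrt((H+P)/P)
Base EOQ = sqrt(2*22295*144/7.1) = 950.98 units
Correction = sqrt((7.1+11.7)/11.7) = 1.26761
EOQ* = 950.98 * 1.26761 = 1205.5 units

1205.5 units


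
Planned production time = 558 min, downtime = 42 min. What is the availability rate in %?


Formula: Availability = (Planned Time - Downtime) / Planned Time * 100
Uptime = 558 - 42 = 516 min
Availability = 516 / 558 * 100 = 92.5%

92.5%
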